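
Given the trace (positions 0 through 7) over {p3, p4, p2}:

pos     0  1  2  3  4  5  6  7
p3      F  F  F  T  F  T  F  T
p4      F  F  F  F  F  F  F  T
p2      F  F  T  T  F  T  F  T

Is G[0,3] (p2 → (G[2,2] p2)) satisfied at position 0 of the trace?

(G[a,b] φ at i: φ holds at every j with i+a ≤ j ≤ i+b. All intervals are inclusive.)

Check (p2 → (G[2,2] p2)) at every j in [0,3]:
  j=0: antecedent false → ✓
  j=1: antecedent false → ✓
  j=2: antecedent true; consequent fails at 4 → ✗
  j=3: antecedent true; consequent holds on [5,5] → ✓
Fails at j=2 → formula fails.

No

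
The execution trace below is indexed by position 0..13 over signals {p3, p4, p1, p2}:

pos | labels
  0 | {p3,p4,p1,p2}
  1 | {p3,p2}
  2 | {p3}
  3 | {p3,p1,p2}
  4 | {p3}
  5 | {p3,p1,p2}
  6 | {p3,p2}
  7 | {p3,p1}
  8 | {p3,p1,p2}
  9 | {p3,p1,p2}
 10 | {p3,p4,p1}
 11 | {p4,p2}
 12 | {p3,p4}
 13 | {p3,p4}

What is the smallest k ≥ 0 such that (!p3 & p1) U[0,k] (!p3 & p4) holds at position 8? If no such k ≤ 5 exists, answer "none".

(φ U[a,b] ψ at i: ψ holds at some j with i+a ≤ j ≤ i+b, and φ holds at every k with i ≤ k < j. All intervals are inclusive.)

Need earliest j ≥ 8 with (!p3 & p4), and (!p3 & p1) at every k in [8,j-1].
  j=8: rhs fails.
  j=9: rhs fails.
  j=10: rhs fails.
  j=11: rhs holds but lhs fails at k=8.
  j=12: rhs fails.
  j=13: rhs fails.
No witness within the range → none.

none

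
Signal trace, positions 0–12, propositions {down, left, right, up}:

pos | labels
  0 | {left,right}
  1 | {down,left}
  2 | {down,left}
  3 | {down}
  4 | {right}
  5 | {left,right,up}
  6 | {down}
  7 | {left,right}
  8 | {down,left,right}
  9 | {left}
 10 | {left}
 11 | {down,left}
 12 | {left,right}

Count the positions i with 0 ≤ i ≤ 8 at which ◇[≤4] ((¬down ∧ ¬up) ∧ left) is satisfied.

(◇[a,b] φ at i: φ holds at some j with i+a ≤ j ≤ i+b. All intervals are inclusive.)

Evaluate at each i in [0,8]:
  i=0: ✓ (witness j=0)
  i=1: ✗ (none in [1,5])
  i=2: ✗ (none in [2,6])
  i=3: ✓ (witness j=7)
  i=4: ✓ (witness j=7)
  i=5: ✓ (witness j=7)
  i=6: ✓ (witness j=7)
  i=7: ✓ (witness j=7)
  i=8: ✓ (witness j=9)
Positions where it holds: {0, 3, 4, 5, 6, 7, 8} → 7.

7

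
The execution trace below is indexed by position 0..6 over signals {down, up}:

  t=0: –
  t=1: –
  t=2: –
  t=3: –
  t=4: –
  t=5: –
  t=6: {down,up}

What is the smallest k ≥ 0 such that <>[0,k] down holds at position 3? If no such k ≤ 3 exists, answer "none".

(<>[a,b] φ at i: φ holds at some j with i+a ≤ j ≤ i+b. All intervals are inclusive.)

3

Scan j = 3,4,… for down:
  j=3: fails
  j=4: fails
  j=5: fails
  j=6: holds
First hit at j=6, so smallest k = 6-3 = 3.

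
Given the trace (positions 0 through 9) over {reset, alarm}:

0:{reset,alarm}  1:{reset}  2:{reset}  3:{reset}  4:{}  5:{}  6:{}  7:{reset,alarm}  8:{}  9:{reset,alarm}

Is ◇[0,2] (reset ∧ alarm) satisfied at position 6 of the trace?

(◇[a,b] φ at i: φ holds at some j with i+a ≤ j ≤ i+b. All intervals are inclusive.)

Check (reset ∧ alarm) at each j in [6,8]:
  j=6: false
  j=7: true
  j=8: false
Found at j=7 → formula holds.

True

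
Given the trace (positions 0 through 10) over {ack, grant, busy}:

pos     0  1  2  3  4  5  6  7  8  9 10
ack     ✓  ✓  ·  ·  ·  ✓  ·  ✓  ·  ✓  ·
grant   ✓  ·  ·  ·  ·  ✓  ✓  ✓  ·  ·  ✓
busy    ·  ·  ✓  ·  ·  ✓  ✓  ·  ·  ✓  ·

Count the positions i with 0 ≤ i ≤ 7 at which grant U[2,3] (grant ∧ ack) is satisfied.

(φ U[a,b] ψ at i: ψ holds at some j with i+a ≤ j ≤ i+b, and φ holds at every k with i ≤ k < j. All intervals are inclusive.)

Evaluate at each i in [0,7]:
  i=0: ✗ (no rhs in [2,3])
  i=1: ✗ (no rhs in [3,4])
  i=2: ✗ (lhs fails at k=2 before rhs at j=5)
  i=3: ✗ (lhs fails at k=3 before rhs at j=5)
  i=4: ✗ (lhs fails at k=4 before rhs at j=7)
  i=5: ✓ (rhs at j=7; lhs holds on [5,6])
  i=6: ✗ (no rhs in [8,9])
  i=7: ✗ (no rhs in [9,10])
Positions where it holds: {5} → 1.

1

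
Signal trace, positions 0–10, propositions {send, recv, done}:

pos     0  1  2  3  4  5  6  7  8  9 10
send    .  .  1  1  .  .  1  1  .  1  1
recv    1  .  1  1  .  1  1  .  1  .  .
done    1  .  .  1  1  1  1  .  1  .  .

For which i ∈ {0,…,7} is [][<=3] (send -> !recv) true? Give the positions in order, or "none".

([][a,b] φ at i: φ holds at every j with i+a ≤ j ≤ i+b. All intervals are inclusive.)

7

Evaluate at each i in [0,7]:
  i=0: ✗ (fails at j=2)
  i=1: ✗ (fails at j=2)
  i=2: ✗ (fails at j=2)
  i=3: ✗ (fails at j=3)
  i=4: ✗ (fails at j=6)
  i=5: ✗ (fails at j=6)
  i=6: ✗ (fails at j=6)
  i=7: ✓ (all of [7,10])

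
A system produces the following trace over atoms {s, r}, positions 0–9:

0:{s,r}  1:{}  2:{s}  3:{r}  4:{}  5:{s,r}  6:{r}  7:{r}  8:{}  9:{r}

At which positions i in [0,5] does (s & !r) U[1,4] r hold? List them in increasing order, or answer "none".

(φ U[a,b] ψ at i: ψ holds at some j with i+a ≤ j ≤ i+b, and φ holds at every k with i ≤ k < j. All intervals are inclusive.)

Evaluate at each i in [0,5]:
  i=0: ✗ (lhs fails at k=0 before rhs at j=3)
  i=1: ✗ (lhs fails at k=1 before rhs at j=3)
  i=2: ✓ (rhs at j=3; lhs holds on [2,2])
  i=3: ✗ (lhs fails at k=3 before rhs at j=5)
  i=4: ✗ (lhs fails at k=4 before rhs at j=5)
  i=5: ✗ (lhs fails at k=5 before rhs at j=6)

2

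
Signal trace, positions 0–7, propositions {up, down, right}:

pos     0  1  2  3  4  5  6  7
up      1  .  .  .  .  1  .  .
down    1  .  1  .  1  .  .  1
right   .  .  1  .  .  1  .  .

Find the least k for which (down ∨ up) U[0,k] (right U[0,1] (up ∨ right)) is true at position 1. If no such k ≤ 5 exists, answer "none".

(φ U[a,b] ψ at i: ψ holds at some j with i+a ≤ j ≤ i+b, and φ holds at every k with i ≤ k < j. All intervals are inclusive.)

none

Need earliest j ≥ 1 with (right U[0,1] (up ∨ right)), and (down ∨ up) at every k in [1,j-1].
  j=1: rhs fails.
  j=2: rhs holds but lhs fails at k=1.
  j=3: rhs fails.
  j=4: rhs fails.
  j=5: rhs holds but lhs fails at k=1.
  j=6: rhs fails.
No witness within the range → none.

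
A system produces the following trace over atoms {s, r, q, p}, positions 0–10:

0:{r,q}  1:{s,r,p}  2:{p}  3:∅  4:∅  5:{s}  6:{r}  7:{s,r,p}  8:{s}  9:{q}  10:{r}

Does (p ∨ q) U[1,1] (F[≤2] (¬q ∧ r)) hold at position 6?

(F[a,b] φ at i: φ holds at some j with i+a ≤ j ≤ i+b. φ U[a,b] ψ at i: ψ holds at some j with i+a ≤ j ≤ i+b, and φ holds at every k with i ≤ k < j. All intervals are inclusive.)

Need some j in [7,7] with F[≤2] (¬q ∧ r), and (p ∨ q) at every k in [6,j-1].
  j=7: F[≤2] (¬q ∧ r) holds, but (p ∨ q) fails at k=6 → not this j.
No j in the window works → until fails.

False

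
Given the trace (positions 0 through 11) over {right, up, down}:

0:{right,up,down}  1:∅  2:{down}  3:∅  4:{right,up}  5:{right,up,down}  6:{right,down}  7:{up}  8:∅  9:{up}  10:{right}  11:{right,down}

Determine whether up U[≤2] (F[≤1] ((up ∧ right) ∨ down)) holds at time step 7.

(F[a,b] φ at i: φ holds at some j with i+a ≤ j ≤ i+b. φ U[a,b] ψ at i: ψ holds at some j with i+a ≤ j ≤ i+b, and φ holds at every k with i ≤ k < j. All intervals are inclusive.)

Does not hold

Need some j in [7,9] with F[≤1] ((up ∧ right) ∨ down), and up at every k in [7,j-1].
  j=7: F[≤1] ((up ∧ right) ∨ down) — fails (none in [7,8]).
  j=8: F[≤1] ((up ∧ right) ∨ down) — fails (none in [8,9]).
  j=9: F[≤1] ((up ∧ right) ∨ down) — fails (none in [9,10]).
No j in the window works → until fails.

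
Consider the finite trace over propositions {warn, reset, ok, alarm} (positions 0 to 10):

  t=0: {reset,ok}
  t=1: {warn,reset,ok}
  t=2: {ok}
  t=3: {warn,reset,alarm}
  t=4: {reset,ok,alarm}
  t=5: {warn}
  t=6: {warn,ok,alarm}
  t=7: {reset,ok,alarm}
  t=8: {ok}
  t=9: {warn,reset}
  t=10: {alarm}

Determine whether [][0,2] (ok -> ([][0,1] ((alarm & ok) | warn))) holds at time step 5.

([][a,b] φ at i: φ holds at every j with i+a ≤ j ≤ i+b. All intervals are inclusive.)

No

Check (ok -> ([][0,1] ((alarm & ok) | warn))) at every j in [5,7]:
  j=5: antecedent false → ✓
  j=6: antecedent true; consequent holds on [6,7] → ✓
  j=7: antecedent true; consequent fails at 8 → ✗
Fails at j=7 → formula fails.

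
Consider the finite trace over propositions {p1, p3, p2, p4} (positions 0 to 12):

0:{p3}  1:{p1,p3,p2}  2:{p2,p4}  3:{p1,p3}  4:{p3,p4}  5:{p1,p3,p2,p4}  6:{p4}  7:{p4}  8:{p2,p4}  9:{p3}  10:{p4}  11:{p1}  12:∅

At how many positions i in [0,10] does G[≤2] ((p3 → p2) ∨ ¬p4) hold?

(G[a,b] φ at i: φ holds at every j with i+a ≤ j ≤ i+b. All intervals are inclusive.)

8

Evaluate at each i in [0,10]:
  i=0: ✓ (all of [0,2])
  i=1: ✓ (all of [1,3])
  i=2: ✗ (fails at j=4)
  i=3: ✗ (fails at j=4)
  i=4: ✗ (fails at j=4)
  i=5: ✓ (all of [5,7])
  i=6: ✓ (all of [6,8])
  i=7: ✓ (all of [7,9])
  i=8: ✓ (all of [8,10])
  i=9: ✓ (all of [9,11])
  i=10: ✓ (all of [10,12])
Positions where it holds: {0, 1, 5, 6, 7, 8, 9, 10} → 8.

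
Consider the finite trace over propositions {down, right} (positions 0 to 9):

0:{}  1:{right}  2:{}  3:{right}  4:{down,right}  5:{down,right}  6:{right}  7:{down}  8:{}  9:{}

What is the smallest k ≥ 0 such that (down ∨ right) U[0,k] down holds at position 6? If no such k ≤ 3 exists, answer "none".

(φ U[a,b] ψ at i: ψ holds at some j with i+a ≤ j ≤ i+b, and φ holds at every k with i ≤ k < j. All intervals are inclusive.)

1

Need earliest j ≥ 6 with down, and (down ∨ right) at every k in [6,j-1].
  j=6: rhs fails.
  j=7: rhs holds; lhs holds on [6,6]. k = 1.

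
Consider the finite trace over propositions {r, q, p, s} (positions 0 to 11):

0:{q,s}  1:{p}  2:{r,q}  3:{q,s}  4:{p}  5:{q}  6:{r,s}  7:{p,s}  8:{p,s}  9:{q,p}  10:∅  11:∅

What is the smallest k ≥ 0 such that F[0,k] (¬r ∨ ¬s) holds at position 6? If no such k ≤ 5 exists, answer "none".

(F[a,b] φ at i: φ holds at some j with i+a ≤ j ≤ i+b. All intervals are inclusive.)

Scan j = 6,7,… for (¬r ∨ ¬s):
  j=6: fails
  j=7: holds
First hit at j=7, so smallest k = 7-6 = 1.

1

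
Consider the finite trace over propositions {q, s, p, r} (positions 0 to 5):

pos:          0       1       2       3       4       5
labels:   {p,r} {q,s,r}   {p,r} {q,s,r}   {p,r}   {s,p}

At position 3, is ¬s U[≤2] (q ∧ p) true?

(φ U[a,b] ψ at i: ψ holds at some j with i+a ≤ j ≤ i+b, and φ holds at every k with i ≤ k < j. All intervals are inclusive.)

Need some j in [3,5] with (q ∧ p), and ¬s at every k in [3,j-1].
  j=3: (q ∧ p) false.
  j=4: (q ∧ p) false.
  j=5: (q ∧ p) false.
No j in the window works → until fails.

No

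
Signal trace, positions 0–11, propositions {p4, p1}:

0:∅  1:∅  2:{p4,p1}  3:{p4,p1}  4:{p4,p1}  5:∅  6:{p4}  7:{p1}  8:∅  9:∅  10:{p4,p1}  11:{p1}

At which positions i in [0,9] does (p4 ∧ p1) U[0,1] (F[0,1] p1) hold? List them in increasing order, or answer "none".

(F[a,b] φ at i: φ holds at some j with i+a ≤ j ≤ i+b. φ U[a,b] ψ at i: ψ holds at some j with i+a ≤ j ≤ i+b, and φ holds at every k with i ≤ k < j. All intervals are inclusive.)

Evaluate at each i in [0,9]:
  i=0: ✗ (lhs fails at k=0 before rhs at j=1)
  i=1: ✓ (rhs at j=1)
  i=2: ✓ (rhs at j=2)
  i=3: ✓ (rhs at j=3)
  i=4: ✓ (rhs at j=4)
  i=5: ✗ (lhs fails at k=5 before rhs at j=6)
  i=6: ✓ (rhs at j=6)
  i=7: ✓ (rhs at j=7)
  i=8: ✗ (lhs fails at k=8 before rhs at j=9)
  i=9: ✓ (rhs at j=9)

1, 2, 3, 4, 6, 7, 9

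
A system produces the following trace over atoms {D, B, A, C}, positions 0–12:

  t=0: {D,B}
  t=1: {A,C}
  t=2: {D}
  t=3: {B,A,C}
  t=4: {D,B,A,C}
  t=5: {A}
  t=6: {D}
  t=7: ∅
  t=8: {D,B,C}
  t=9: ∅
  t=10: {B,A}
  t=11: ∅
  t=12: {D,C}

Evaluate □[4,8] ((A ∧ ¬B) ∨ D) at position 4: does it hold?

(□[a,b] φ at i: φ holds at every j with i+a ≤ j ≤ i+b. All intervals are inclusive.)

Check ((A ∧ ¬B) ∨ D) at every j in [8,12]:
  j=8: true
  j=9: false
  j=10: false
  j=11: false
  j=12: true
Fails at j=9 → formula fails.

Does not hold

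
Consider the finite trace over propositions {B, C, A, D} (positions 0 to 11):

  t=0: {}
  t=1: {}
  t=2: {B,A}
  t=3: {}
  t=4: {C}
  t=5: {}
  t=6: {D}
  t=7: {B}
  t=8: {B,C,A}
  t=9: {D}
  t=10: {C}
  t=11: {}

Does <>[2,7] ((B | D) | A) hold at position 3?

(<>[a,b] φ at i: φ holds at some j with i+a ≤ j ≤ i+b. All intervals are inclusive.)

Holds

Check ((B | D) | A) at each j in [5,10]:
  j=5: false
  j=6: true
  j=7: true
  j=8: true
  j=9: true
  j=10: false
Found at j=6 → formula holds.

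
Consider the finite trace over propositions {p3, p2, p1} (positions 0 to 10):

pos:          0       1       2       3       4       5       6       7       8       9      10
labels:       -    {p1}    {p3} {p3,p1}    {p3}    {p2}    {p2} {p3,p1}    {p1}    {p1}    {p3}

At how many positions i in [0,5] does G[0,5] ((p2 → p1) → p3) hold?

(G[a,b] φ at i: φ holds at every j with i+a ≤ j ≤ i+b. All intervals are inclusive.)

1

Evaluate at each i in [0,5]:
  i=0: ✗ (fails at j=0)
  i=1: ✗ (fails at j=1)
  i=2: ✓ (all of [2,7])
  i=3: ✗ (fails at j=8)
  i=4: ✗ (fails at j=8)
  i=5: ✗ (fails at j=8)
Positions where it holds: {2} → 1.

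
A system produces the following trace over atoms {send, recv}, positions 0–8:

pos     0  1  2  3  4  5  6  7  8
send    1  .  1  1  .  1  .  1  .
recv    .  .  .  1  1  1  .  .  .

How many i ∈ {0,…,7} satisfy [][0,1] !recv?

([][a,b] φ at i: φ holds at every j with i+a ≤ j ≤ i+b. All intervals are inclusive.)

4

Evaluate at each i in [0,7]:
  i=0: ✓ (all of [0,1])
  i=1: ✓ (all of [1,2])
  i=2: ✗ (fails at j=3)
  i=3: ✗ (fails at j=3)
  i=4: ✗ (fails at j=4)
  i=5: ✗ (fails at j=5)
  i=6: ✓ (all of [6,7])
  i=7: ✓ (all of [7,8])
Positions where it holds: {0, 1, 6, 7} → 4.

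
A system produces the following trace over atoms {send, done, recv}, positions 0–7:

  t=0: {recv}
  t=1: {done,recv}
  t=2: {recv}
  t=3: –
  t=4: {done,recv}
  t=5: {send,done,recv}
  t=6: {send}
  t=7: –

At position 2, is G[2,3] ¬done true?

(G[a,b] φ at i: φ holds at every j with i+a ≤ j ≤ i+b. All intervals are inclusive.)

Check ¬done at every j in [4,5]:
  j=4: false
  j=5: false
Fails at j=4 → formula fails.

No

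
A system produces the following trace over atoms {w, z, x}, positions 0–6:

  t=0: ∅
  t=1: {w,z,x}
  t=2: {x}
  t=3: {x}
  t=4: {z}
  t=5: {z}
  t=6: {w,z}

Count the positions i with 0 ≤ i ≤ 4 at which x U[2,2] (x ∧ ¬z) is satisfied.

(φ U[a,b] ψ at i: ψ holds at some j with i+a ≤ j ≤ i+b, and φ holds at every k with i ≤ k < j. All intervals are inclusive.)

1

Evaluate at each i in [0,4]:
  i=0: ✗ (lhs fails at k=0 before rhs at j=2)
  i=1: ✓ (rhs at j=3; lhs holds on [1,2])
  i=2: ✗ (no rhs in [4,4])
  i=3: ✗ (no rhs in [5,5])
  i=4: ✗ (no rhs in [6,6])
Positions where it holds: {1} → 1.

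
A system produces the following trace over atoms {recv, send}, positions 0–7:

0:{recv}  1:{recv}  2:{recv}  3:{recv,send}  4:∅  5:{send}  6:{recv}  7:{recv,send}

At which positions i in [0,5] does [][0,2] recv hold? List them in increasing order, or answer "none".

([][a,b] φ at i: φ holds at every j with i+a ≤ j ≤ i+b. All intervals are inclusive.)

Evaluate at each i in [0,5]:
  i=0: ✓ (all of [0,2])
  i=1: ✓ (all of [1,3])
  i=2: ✗ (fails at j=4)
  i=3: ✗ (fails at j=4)
  i=4: ✗ (fails at j=4)
  i=5: ✗ (fails at j=5)

0, 1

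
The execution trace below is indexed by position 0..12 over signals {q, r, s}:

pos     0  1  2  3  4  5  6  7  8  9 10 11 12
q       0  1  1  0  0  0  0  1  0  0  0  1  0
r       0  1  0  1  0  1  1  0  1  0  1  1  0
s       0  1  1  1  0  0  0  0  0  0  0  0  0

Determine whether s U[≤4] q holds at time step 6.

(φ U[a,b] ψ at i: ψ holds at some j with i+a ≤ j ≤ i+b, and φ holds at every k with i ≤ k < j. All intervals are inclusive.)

Need some j in [6,10] with q, and s at every k in [6,j-1].
  j=6: q false.
  j=7: q holds, but s fails at k=6 → not this j.
  j=8: q false.
  j=9: q false.
  j=10: q false.
No j in the window works → until fails.

No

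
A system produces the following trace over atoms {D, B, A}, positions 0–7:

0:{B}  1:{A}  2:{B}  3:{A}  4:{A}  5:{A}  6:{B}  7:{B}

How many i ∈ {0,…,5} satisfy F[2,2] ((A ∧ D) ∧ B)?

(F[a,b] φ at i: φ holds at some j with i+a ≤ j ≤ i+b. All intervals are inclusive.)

0

Evaluate at each i in [0,5]:
  i=0: ✗ (none in [2,2])
  i=1: ✗ (none in [3,3])
  i=2: ✗ (none in [4,4])
  i=3: ✗ (none in [5,5])
  i=4: ✗ (none in [6,6])
  i=5: ✗ (none in [7,7])
Positions where it holds: {} → 0.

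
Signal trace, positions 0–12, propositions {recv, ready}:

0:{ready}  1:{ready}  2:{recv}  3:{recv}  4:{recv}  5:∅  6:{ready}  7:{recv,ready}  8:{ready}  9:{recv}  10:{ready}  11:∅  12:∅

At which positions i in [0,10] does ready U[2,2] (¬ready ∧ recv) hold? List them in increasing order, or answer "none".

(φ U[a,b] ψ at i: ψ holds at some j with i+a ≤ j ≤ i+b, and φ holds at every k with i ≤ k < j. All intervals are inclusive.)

0, 7

Evaluate at each i in [0,10]:
  i=0: ✓ (rhs at j=2; lhs holds on [0,1])
  i=1: ✗ (lhs fails at k=2 before rhs at j=3)
  i=2: ✗ (lhs fails at k=2 before rhs at j=4)
  i=3: ✗ (no rhs in [5,5])
  i=4: ✗ (no rhs in [6,6])
  i=5: ✗ (no rhs in [7,7])
  i=6: ✗ (no rhs in [8,8])
  i=7: ✓ (rhs at j=9; lhs holds on [7,8])
  i=8: ✗ (no rhs in [10,10])
  i=9: ✗ (no rhs in [11,11])
  i=10: ✗ (no rhs in [12,12])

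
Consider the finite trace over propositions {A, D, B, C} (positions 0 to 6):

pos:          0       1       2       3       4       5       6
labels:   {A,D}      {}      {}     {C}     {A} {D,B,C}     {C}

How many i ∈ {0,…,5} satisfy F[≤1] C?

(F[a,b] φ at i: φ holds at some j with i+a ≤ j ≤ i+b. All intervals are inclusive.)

Evaluate at each i in [0,5]:
  i=0: ✗ (none in [0,1])
  i=1: ✗ (none in [1,2])
  i=2: ✓ (witness j=3)
  i=3: ✓ (witness j=3)
  i=4: ✓ (witness j=5)
  i=5: ✓ (witness j=5)
Positions where it holds: {2, 3, 4, 5} → 4.

4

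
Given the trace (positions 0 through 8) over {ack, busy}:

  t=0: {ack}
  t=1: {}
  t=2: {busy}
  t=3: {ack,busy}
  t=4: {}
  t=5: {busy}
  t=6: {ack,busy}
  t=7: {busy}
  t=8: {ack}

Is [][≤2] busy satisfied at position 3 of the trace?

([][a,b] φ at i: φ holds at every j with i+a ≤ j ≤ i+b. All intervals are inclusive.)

False

Check busy at every j in [3,5]:
  j=3: true
  j=4: false
  j=5: true
Fails at j=4 → formula fails.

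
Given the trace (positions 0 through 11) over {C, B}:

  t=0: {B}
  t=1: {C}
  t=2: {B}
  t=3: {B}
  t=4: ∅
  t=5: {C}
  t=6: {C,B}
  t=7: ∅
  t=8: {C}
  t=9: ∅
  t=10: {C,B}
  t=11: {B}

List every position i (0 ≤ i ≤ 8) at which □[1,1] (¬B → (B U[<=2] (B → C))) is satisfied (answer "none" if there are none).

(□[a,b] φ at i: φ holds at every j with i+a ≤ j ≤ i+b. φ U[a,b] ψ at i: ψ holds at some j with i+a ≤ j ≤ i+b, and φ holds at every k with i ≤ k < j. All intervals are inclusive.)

Evaluate at each i in [0,8]:
  i=0: ✓ (all of [1,1])
  i=1: ✓ (all of [2,2])
  i=2: ✓ (all of [3,3])
  i=3: ✓ (all of [4,4])
  i=4: ✓ (all of [5,5])
  i=5: ✓ (all of [6,6])
  i=6: ✓ (all of [7,7])
  i=7: ✓ (all of [8,8])
  i=8: ✓ (all of [9,9])

0, 1, 2, 3, 4, 5, 6, 7, 8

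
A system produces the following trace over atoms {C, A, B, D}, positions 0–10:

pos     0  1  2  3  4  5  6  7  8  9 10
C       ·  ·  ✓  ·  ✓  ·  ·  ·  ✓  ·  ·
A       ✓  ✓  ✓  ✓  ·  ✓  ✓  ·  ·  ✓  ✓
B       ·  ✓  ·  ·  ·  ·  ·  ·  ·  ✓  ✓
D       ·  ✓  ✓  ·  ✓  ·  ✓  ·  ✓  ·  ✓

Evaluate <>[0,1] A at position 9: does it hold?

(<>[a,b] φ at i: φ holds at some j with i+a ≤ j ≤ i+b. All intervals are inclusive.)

Check A at each j in [9,10]:
  j=9: true
  j=10: true
Found at j=9 → formula holds.

Holds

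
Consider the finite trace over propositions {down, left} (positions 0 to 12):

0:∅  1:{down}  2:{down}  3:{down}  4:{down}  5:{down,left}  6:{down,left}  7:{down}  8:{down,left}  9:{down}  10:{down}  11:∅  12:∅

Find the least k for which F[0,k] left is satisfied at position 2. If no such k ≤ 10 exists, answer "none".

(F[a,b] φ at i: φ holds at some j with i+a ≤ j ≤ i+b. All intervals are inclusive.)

Scan j = 2,3,… for left:
  j=2: fails
  j=3: fails
  j=4: fails
  j=5: holds
First hit at j=5, so smallest k = 5-2 = 3.

3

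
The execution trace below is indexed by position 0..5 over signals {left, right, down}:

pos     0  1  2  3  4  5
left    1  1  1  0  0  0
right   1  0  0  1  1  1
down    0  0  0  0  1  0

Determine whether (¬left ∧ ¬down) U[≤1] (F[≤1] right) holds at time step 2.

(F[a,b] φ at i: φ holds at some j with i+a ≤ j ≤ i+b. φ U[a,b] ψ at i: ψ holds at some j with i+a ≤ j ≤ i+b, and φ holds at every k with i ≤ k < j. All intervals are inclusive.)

Need some j in [2,3] with F[≤1] right, and (¬left ∧ ¬down) at every k in [2,j-1].
  j=2: F[≤1] right holds; no prefix to check → satisfied.

Holds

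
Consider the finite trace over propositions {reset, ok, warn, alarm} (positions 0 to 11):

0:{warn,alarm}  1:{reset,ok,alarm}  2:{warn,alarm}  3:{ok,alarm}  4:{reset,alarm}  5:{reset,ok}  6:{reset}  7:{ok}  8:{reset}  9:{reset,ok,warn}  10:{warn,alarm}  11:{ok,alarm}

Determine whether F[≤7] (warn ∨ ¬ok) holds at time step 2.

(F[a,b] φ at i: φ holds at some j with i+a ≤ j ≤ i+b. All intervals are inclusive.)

Check (warn ∨ ¬ok) at each j in [2,9]:
  j=2: true
  j=3: false
  j=4: true
  j=5: false
  j=6: true
  j=7: false
  j=8: true
  j=9: true
Found at j=2 → formula holds.

Holds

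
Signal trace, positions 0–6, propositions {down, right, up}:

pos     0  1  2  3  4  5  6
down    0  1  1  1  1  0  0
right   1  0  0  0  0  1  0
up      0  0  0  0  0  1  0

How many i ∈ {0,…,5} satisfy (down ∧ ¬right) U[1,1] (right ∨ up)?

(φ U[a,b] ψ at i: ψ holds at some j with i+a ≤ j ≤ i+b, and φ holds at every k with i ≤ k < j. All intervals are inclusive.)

1

Evaluate at each i in [0,5]:
  i=0: ✗ (no rhs in [1,1])
  i=1: ✗ (no rhs in [2,2])
  i=2: ✗ (no rhs in [3,3])
  i=3: ✗ (no rhs in [4,4])
  i=4: ✓ (rhs at j=5; lhs holds on [4,4])
  i=5: ✗ (no rhs in [6,6])
Positions where it holds: {4} → 1.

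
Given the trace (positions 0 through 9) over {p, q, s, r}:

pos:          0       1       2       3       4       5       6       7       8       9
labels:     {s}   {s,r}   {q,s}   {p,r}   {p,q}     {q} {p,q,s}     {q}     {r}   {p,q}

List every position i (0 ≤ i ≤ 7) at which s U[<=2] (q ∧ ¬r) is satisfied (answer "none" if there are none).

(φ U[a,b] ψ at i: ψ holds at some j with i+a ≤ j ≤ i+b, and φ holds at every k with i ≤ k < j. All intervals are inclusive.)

0, 1, 2, 4, 5, 6, 7

Evaluate at each i in [0,7]:
  i=0: ✓ (rhs at j=2; lhs holds on [0,1])
  i=1: ✓ (rhs at j=2; lhs holds on [1,1])
  i=2: ✓ (rhs at j=2)
  i=3: ✗ (lhs fails at k=3 before rhs at j=4)
  i=4: ✓ (rhs at j=4)
  i=5: ✓ (rhs at j=5)
  i=6: ✓ (rhs at j=6)
  i=7: ✓ (rhs at j=7)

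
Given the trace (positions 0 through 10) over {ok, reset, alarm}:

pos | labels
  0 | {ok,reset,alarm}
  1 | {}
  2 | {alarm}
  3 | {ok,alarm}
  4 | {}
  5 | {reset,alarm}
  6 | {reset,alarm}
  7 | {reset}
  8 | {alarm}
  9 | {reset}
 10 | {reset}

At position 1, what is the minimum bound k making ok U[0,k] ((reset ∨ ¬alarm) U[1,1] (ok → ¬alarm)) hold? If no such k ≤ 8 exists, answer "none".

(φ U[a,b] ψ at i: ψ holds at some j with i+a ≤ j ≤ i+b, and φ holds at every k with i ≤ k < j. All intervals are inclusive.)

Need earliest j ≥ 1 with ((reset ∨ ¬alarm) U[1,1] (ok → ¬alarm)), and ok at every k in [1,j-1].
  j=1: rhs holds (empty prefix). k = 0.

0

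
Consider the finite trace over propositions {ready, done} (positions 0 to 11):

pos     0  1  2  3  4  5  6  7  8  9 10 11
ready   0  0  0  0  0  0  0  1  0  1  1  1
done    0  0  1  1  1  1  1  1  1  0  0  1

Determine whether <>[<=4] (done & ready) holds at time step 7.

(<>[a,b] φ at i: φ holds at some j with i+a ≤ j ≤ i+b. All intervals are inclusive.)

Holds

Check (done & ready) at each j in [7,11]:
  j=7: true
  j=8: false
  j=9: false
  j=10: false
  j=11: true
Found at j=7 → formula holds.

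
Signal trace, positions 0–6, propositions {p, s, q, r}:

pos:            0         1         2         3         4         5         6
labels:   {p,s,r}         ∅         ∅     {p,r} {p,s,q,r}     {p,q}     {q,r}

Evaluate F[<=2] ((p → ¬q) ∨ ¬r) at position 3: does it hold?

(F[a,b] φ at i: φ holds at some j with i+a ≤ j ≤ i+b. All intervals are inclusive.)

Check ((p → ¬q) ∨ ¬r) at each j in [3,5]:
  j=3: true
  j=4: false
  j=5: true
Found at j=3 → formula holds.

Yes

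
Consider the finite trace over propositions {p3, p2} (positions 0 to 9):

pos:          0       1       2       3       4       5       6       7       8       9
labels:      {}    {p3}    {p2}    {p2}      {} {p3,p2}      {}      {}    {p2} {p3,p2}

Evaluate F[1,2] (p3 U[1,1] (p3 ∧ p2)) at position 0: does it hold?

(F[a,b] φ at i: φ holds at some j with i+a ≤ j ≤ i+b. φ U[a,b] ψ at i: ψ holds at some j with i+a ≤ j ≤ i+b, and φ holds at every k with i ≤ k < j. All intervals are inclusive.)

Check (p3 U[1,1] (p3 ∧ p2)) at each j in [1,2]:
  j=1: fails
  j=2: fails
No position in the window satisfies it → formula fails.

False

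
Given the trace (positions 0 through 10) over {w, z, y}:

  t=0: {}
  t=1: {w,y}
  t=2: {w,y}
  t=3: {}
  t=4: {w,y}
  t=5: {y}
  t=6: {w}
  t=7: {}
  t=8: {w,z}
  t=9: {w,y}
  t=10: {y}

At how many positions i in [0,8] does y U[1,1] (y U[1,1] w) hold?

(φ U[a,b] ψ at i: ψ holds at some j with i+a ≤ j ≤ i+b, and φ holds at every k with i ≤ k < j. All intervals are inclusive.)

1

Evaluate at each i in [0,8]:
  i=0: ✗ (lhs fails at k=0 before rhs at j=1)
  i=1: ✗ (no rhs in [2,2])
  i=2: ✗ (no rhs in [3,3])
  i=3: ✗ (no rhs in [4,4])
  i=4: ✓ (rhs at j=5; lhs holds on [4,4])
  i=5: ✗ (no rhs in [6,6])
  i=6: ✗ (no rhs in [7,7])
  i=7: ✗ (no rhs in [8,8])
  i=8: ✗ (no rhs in [9,9])
Positions where it holds: {4} → 1.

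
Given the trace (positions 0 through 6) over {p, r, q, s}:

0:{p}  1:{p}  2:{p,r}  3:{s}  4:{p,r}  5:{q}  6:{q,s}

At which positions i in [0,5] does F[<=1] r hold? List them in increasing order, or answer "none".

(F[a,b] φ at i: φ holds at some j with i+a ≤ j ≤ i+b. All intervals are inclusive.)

1, 2, 3, 4

Evaluate at each i in [0,5]:
  i=0: ✗ (none in [0,1])
  i=1: ✓ (witness j=2)
  i=2: ✓ (witness j=2)
  i=3: ✓ (witness j=4)
  i=4: ✓ (witness j=4)
  i=5: ✗ (none in [5,6])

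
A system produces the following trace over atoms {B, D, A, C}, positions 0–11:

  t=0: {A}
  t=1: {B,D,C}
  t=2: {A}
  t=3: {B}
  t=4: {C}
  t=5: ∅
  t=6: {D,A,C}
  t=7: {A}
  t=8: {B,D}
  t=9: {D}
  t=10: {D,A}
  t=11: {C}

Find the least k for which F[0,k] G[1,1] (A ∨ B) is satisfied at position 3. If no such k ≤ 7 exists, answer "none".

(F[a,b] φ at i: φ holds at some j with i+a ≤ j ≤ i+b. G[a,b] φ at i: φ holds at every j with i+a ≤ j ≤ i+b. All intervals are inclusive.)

Scan j = 3,4,… for G[1,1] (A ∨ B):
  j=3: fails
  j=4: fails
  j=5: holds
First hit at j=5, so smallest k = 5-3 = 2.

2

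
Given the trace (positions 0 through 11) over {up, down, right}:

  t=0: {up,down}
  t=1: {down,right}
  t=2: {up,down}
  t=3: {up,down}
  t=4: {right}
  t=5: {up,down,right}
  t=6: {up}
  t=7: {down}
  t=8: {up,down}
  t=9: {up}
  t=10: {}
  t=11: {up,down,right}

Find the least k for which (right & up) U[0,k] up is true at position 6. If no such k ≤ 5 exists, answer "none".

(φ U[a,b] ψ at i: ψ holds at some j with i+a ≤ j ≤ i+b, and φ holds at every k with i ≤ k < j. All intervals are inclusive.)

Need earliest j ≥ 6 with up, and (right & up) at every k in [6,j-1].
  j=6: rhs holds (empty prefix). k = 0.

0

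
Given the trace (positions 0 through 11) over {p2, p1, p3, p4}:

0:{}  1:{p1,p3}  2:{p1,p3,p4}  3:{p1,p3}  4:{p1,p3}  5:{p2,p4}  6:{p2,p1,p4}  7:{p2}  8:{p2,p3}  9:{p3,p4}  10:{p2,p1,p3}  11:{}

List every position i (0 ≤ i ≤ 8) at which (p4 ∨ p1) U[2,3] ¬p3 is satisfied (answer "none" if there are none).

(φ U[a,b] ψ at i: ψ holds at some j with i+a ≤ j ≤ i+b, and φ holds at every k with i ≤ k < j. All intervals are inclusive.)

Evaluate at each i in [0,8]:
  i=0: ✗ (no rhs in [2,3])
  i=1: ✗ (no rhs in [3,4])
  i=2: ✓ (rhs at j=5; lhs holds on [2,4])
  i=3: ✓ (rhs at j=5; lhs holds on [3,4])
  i=4: ✓ (rhs at j=6; lhs holds on [4,5])
  i=5: ✓ (rhs at j=7; lhs holds on [5,6])
  i=6: ✗ (no rhs in [8,9])
  i=7: ✗ (no rhs in [9,10])
  i=8: ✗ (lhs fails at k=8 before rhs at j=11)

2, 3, 4, 5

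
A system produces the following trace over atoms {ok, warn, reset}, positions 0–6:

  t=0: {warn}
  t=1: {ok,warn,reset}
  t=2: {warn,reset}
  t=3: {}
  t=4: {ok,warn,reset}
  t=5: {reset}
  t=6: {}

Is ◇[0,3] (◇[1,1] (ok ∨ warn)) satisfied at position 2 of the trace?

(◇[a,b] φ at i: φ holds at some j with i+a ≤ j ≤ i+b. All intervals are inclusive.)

Yes

Check ◇[1,1] (ok ∨ warn) at each j in [2,5]:
  j=2: fails (none in [3,3])
  j=3: holds (witness at 4)
  j=4: fails (none in [5,5])
  j=5: fails (none in [6,6])
Found at j=3 → formula holds.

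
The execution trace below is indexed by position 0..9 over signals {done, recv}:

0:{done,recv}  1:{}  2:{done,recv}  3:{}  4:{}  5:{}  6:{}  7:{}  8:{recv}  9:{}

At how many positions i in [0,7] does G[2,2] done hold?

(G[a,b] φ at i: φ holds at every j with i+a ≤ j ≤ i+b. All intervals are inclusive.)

1

Evaluate at each i in [0,7]:
  i=0: ✓ (all of [2,2])
  i=1: ✗ (fails at j=3)
  i=2: ✗ (fails at j=4)
  i=3: ✗ (fails at j=5)
  i=4: ✗ (fails at j=6)
  i=5: ✗ (fails at j=7)
  i=6: ✗ (fails at j=8)
  i=7: ✗ (fails at j=9)
Positions where it holds: {0} → 1.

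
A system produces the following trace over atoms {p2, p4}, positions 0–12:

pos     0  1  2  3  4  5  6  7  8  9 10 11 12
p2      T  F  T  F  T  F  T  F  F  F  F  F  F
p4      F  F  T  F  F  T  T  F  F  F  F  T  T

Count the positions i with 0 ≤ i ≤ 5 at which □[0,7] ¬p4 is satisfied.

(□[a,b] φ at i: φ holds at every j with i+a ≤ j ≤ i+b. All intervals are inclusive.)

0

Evaluate at each i in [0,5]:
  i=0: ✗ (fails at j=2)
  i=1: ✗ (fails at j=2)
  i=2: ✗ (fails at j=2)
  i=3: ✗ (fails at j=5)
  i=4: ✗ (fails at j=5)
  i=5: ✗ (fails at j=5)
Positions where it holds: {} → 0.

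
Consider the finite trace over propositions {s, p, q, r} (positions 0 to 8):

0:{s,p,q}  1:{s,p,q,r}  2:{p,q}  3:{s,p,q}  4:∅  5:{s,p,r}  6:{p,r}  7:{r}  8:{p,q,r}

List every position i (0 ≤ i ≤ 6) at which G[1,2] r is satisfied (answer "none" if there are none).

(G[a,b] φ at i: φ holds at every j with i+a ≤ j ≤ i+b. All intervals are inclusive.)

4, 5, 6

Evaluate at each i in [0,6]:
  i=0: ✗ (fails at j=2)
  i=1: ✗ (fails at j=2)
  i=2: ✗ (fails at j=3)
  i=3: ✗ (fails at j=4)
  i=4: ✓ (all of [5,6])
  i=5: ✓ (all of [6,7])
  i=6: ✓ (all of [7,8])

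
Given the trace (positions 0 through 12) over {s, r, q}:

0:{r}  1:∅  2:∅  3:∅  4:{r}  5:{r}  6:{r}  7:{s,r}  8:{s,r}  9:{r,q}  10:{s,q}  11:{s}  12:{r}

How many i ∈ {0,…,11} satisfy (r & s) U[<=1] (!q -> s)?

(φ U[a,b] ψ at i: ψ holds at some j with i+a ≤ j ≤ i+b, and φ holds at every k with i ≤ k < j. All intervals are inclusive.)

Evaluate at each i in [0,11]:
  i=0: ✗ (no rhs in [0,1])
  i=1: ✗ (no rhs in [1,2])
  i=2: ✗ (no rhs in [2,3])
  i=3: ✗ (no rhs in [3,4])
  i=4: ✗ (no rhs in [4,5])
  i=5: ✗ (no rhs in [5,6])
  i=6: ✗ (lhs fails at k=6 before rhs at j=7)
  i=7: ✓ (rhs at j=7)
  i=8: ✓ (rhs at j=8)
  i=9: ✓ (rhs at j=9)
  i=10: ✓ (rhs at j=10)
  i=11: ✓ (rhs at j=11)
Positions where it holds: {7, 8, 9, 10, 11} → 5.

5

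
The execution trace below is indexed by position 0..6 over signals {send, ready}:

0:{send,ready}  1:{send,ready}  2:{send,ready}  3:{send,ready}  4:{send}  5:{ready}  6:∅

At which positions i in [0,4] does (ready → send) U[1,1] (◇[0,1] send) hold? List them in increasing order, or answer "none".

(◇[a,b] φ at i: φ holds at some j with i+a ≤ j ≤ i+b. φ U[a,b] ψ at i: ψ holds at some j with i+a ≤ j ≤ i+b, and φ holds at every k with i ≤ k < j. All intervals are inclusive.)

0, 1, 2, 3

Evaluate at each i in [0,4]:
  i=0: ✓ (rhs at j=1; lhs holds on [0,0])
  i=1: ✓ (rhs at j=2; lhs holds on [1,1])
  i=2: ✓ (rhs at j=3; lhs holds on [2,2])
  i=3: ✓ (rhs at j=4; lhs holds on [3,3])
  i=4: ✗ (no rhs in [5,5])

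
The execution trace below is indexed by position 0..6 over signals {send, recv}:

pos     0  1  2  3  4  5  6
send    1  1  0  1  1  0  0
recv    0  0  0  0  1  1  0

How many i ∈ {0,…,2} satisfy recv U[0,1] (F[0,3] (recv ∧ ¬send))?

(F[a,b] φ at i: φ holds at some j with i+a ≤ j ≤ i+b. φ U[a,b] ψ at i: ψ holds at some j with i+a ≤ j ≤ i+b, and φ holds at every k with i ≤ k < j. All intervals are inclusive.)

Evaluate at each i in [0,2]:
  i=0: ✗ (no rhs in [0,1])
  i=1: ✗ (lhs fails at k=1 before rhs at j=2)
  i=2: ✓ (rhs at j=2)
Positions where it holds: {2} → 1.

1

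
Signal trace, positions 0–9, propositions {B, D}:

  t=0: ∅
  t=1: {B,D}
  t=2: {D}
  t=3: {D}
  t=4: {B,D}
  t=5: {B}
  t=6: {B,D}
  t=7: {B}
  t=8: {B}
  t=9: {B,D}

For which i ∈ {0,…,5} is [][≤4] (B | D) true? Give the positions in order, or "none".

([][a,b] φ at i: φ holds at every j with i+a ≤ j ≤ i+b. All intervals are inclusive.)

1, 2, 3, 4, 5

Evaluate at each i in [0,5]:
  i=0: ✗ (fails at j=0)
  i=1: ✓ (all of [1,5])
  i=2: ✓ (all of [2,6])
  i=3: ✓ (all of [3,7])
  i=4: ✓ (all of [4,8])
  i=5: ✓ (all of [5,9])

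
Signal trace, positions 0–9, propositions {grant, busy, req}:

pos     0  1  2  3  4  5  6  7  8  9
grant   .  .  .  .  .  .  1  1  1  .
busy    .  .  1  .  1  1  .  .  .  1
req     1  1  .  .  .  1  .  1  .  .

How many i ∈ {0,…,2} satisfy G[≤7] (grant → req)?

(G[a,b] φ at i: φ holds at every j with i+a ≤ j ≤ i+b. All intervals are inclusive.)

0

Evaluate at each i in [0,2]:
  i=0: ✗ (fails at j=6)
  i=1: ✗ (fails at j=6)
  i=2: ✗ (fails at j=6)
Positions where it holds: {} → 0.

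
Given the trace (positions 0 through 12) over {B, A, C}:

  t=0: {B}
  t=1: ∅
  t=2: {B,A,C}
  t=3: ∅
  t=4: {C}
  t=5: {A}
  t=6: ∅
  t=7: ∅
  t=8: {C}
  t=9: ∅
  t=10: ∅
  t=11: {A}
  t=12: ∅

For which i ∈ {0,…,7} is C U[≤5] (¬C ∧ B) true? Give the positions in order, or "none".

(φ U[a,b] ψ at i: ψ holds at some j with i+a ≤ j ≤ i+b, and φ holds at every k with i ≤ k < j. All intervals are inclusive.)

Evaluate at each i in [0,7]:
  i=0: ✓ (rhs at j=0)
  i=1: ✗ (no rhs in [1,6])
  i=2: ✗ (no rhs in [2,7])
  i=3: ✗ (no rhs in [3,8])
  i=4: ✗ (no rhs in [4,9])
  i=5: ✗ (no rhs in [5,10])
  i=6: ✗ (no rhs in [6,11])
  i=7: ✗ (no rhs in [7,12])

0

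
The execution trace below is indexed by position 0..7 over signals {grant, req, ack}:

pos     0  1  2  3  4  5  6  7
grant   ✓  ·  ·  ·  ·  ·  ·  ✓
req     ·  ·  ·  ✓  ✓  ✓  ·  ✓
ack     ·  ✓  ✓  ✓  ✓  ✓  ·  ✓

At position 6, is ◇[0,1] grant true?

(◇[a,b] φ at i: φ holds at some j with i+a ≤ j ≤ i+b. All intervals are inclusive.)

Holds

Check grant at each j in [6,7]:
  j=6: false
  j=7: true
Found at j=7 → formula holds.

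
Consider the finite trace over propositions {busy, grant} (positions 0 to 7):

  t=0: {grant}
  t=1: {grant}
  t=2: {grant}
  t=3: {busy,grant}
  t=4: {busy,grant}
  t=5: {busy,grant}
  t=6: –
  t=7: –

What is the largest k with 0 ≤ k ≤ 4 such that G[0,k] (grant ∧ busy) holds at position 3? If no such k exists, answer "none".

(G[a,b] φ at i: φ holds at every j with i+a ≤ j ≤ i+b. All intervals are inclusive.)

(grant ∧ busy) must hold from j=3 onward; find where it first fails.
  j=3: holds
  j=4: holds
  j=5: holds
  j=6: fails
Holds on [3,5], so largest k = 2.

2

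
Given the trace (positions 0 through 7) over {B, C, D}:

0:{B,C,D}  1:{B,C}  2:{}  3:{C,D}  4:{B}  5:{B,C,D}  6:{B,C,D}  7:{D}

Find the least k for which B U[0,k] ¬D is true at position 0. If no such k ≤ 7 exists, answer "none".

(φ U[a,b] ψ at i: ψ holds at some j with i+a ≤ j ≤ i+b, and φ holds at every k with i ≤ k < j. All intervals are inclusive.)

1

Need earliest j ≥ 0 with ¬D, and B at every k in [0,j-1].
  j=0: rhs fails.
  j=1: rhs holds; lhs holds on [0,0]. k = 1.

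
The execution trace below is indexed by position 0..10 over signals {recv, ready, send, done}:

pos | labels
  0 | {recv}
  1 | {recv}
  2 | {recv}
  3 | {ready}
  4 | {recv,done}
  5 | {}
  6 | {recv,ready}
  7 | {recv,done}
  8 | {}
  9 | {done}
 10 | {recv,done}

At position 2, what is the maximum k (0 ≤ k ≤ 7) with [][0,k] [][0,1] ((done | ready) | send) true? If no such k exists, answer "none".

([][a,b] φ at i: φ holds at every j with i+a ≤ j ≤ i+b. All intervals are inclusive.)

none

[][0,1] ((done | ready) | send) must hold from j=2 onward; find where it first fails.
  j=2: fails → no k works.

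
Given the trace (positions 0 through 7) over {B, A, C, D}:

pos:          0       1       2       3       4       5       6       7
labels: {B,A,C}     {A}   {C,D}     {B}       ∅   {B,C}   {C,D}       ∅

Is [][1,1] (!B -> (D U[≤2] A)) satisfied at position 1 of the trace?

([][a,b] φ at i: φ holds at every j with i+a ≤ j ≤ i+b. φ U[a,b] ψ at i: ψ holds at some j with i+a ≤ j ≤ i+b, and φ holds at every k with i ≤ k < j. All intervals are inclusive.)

False

Check (!B -> (D U[≤2] A)) at every j in [2,2]:
  j=2: antecedent true; consequent fails → ✗
Fails at j=2 → formula fails.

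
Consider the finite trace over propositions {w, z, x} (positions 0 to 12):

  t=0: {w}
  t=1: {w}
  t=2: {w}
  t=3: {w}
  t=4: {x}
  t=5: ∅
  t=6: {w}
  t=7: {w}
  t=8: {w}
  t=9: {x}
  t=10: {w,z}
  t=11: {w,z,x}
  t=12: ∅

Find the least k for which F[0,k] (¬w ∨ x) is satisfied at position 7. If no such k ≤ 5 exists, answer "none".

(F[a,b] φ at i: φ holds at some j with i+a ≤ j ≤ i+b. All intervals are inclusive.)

Scan j = 7,8,… for (¬w ∨ x):
  j=7: fails
  j=8: fails
  j=9: holds
First hit at j=9, so smallest k = 9-7 = 2.

2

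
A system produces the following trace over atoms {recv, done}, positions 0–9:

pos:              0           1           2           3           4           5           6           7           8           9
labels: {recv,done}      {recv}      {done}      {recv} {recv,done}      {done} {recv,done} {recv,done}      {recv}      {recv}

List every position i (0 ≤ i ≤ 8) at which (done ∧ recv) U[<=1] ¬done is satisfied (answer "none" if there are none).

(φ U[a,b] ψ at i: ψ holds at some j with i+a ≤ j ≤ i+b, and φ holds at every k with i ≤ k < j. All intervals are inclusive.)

Evaluate at each i in [0,8]:
  i=0: ✓ (rhs at j=1; lhs holds on [0,0])
  i=1: ✓ (rhs at j=1)
  i=2: ✗ (lhs fails at k=2 before rhs at j=3)
  i=3: ✓ (rhs at j=3)
  i=4: ✗ (no rhs in [4,5])
  i=5: ✗ (no rhs in [5,6])
  i=6: ✗ (no rhs in [6,7])
  i=7: ✓ (rhs at j=8; lhs holds on [7,7])
  i=8: ✓ (rhs at j=8)

0, 1, 3, 7, 8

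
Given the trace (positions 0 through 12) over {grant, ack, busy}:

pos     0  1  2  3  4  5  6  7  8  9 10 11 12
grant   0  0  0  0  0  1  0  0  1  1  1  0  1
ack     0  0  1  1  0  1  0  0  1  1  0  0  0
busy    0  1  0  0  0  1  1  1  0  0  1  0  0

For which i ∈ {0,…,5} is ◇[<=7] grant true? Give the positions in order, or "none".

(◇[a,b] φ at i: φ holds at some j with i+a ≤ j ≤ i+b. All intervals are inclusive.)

Evaluate at each i in [0,5]:
  i=0: ✓ (witness j=5)
  i=1: ✓ (witness j=5)
  i=2: ✓ (witness j=5)
  i=3: ✓ (witness j=5)
  i=4: ✓ (witness j=5)
  i=5: ✓ (witness j=5)

0, 1, 2, 3, 4, 5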